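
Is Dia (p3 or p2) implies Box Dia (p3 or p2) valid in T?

Tableau for the negation not (Dia (p3 or p2) implies Box Dia (p3 or p2)):
1. not (Dia (p3 or p2) implies Box Dia (p3 or p2)), w0
2. Dia (p3 or p2), w0   [neg-implies-rule on 1]
3. not Box Dia (p3 or p2), w0   [neg-implies-rule on 1]
4. p3 or p2, w1   [Dia-rule on 2: fresh world w1, w0Rw1]
5. p2, w1   [or-rule on 4 (branches; this branch)]
6. not Dia (p3 or p2), w2   [neg-Box-rule on 3: fresh world w2, w0Rw2]
7. not (p3 or p2), w2   [neg-Dia-rule on 6 via w2Rw2]
8. not p3, w2   [neg-or-rule on 7]
9. not p2, w2   [neg-or-rule on 7]
Accessibility: w0Rw0, w0Rw1, w0Rw2, w1Rw1, w2Rw2
The negation has an open branch (countermodel exists).

Not valid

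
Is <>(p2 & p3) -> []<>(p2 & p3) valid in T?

Tableau for the negation ~(<>(p2 & p3) -> []<>(p2 & p3)):
1. ~(<>(p2 & p3) -> []<>(p2 & p3)), u
2. <>(p2 & p3), u   [~->-rule on 1]
3. ~[]<>(p2 & p3), u   [~->-rule on 1]
4. p2 & p3, v   [<>-rule on 2: fresh world v, uRv]
5. p2, v   [&-rule on 4]
6. p3, v   [&-rule on 4]
7. ~<>(p2 & p3), w   [~[]-rule on 3: fresh world w, uRw]
8. ~(p2 & p3), w   [~<>-rule on 7 via wRw]
9. ~p3, w   [~&-rule on 8 (branches; this branch)]
Accessibility: uRu, uRv, uRw, vRv, wRw
The negation has an open branch (countermodel exists).

Invalid (countermodel exists)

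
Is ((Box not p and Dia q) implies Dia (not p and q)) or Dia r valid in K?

Tableau for the negation not (((Box not p and Dia q) implies Dia (not p and q)) or Dia r):
1. not (((Box not p and Dia q) implies Dia (not p and q)) or Dia r), w0
2. not ((Box not p and Dia q) implies Dia (not p and q)), w0   [neg-or-rule on 1]
3. not Dia r, w0   [neg-or-rule on 1]
4. Box not p and Dia q, w0   [neg-implies-rule on 2]
5. not Dia (not p and q), w0   [neg-implies-rule on 2]
6. Box not p, w0   [and-rule on 4]
7. Dia q, w0   [and-rule on 4]
8. q, w1   [Dia-rule on 7: fresh world w1, w0Rw1]
9. not r, w1   [neg-Dia-rule on 3 via w0Rw1]
10. not (not p and q), w1   [neg-Dia-rule on 5 via w0Rw1]
11. not p, w1   [Box-rule on 6 via w0Rw1]
12. not q, w1   [neg-and-rule on 10 (branches; this branch)]
Accessibility: w0Rw1
Branch closes: q and not q both at w1.
Every branch of the negation's tableau closes; the branch above is one of them.

Valid in K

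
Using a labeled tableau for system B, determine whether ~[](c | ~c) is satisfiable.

No, unsatisfiable

1. ~[](c | ~c), w0
2. ~(c | ~c), w1
3. ~c, w1
4. c, w1
Accessibility: w0Rw0, w0Rw1, w1Rw0, w1Rw1
Branch closes: c and ~c both at w1.
All branches of the tableau close; one closing branch shown above.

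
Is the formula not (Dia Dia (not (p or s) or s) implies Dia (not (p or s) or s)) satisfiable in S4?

1. not (Dia Dia (not (p or s) or s) implies Dia (not (p or s) or s)), 0
2. Dia Dia (not (p or s) or s), 0
3. not Dia (not (p or s) or s), 0
4. not (not (p or s) or s), 0
5. p or s, 0
6. not s, 0
7. p, 0
8. Dia (not (p or s) or s), 1
9. not (not (p or s) or s), 1
10. p or s, 1
11. not s, 1
12. p, 1
13. not (p or s) or s, 2
14. not (not (p or s) or s), 2
15. p or s, 2
16. not s, 2
17. not (p or s), 2
18. not p, 2
19. s, 2
Accessibility: 0R0, 0R1, 0R2, 1R1, 1R2, 2R2
Branch closes: s and not s both at 2.
All branches of the tableau close; one closing branch shown above.

Unsatisfiable (every branch closes)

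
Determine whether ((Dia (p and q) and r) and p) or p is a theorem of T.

Tableau for the negation not (((Dia (p and q) and r) and p) or p):
1. not (((Dia (p and q) and r) and p) or p), w0
2. not ((Dia (p and q) and r) and p), w0
3. not p, w0
Accessibility: w0Rw0
The negation has an open branch (countermodel exists).

Invalid (countermodel exists)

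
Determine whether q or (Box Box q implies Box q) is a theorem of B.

Valid in B

Tableau for the negation not (q or (Box Box q implies Box q)):
1. not (q or (Box Box q implies Box q)), w0
2. not q, w0
3. not (Box Box q implies Box q), w0
4. Box Box q, w0
5. not Box q, w0
6. Box q, w0
7. q, w0
Accessibility: w0Rw0
Branch closes: q and not q both at w0.
All branches of the negation close; one closing branch shown above.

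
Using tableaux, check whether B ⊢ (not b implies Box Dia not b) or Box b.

Tableau for the negation not ((not b implies Box Dia not b) or Box b):
1. not ((not b implies Box Dia not b) or Box b), u
2. not (not b implies Box Dia not b), u   [neg-or-rule on 1]
3. not Box b, u   [neg-or-rule on 1]
4. not b, u   [neg-implies-rule on 2]
5. not Box Dia not b, u   [neg-implies-rule on 2]
6. not b, v   [neg-Box-rule on 3: fresh world v, uRv]
7. not Dia not b, w   [neg-Box-rule on 5: fresh world w, uRw]
8. b, u   [neg-Dia-rule on 7 via wRu]
Accessibility: uRu, uRv, uRw, vRu, vRv, wRu, wRw
Branch closes: b and not b both at u.
All branches of the negation close; one closing branch shown above.

Valid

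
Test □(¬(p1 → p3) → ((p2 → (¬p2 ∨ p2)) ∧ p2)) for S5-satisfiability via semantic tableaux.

Yes, satisfiable

1. □(¬(p1 → p3) → ((p2 → (¬p2 ∨ p2)) ∧ p2)), w0
2. ¬(p1 → p3) → ((p2 → (¬p2 ∨ p2)) ∧ p2), w0   [□-rule on 1 via w0Rw0]
3. (p2 → (¬p2 ∨ p2)) ∧ p2, w0   [→-rule on 2 (branches; this branch)]
4. p2 → (¬p2 ∨ p2), w0   [∧-rule on 3]
5. p2, w0   [∧-rule on 3]
6. ¬p2 ∨ p2, w0   [→-rule on 4 (branches; this branch)]
Accessibility: w0Rw0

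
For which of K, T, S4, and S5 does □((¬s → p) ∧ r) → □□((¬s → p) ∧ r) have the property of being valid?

S4, S5

S4-tableau for the negation ¬(□((¬s → p) ∧ r) → □□((¬s → p) ∧ r)):
1. ¬(□((¬s → p) ∧ r) → □□((¬s → p) ∧ r)), u
2. □((¬s → p) ∧ r), u
3. ¬□□((¬s → p) ∧ r), u
4. (¬s → p) ∧ r, u
5. ¬s → p, u
6. r, u
7. p, u
8. ¬□((¬s → p) ∧ r), v
9. (¬s → p) ∧ r, v
10. ¬s → p, v
11. r, v
12. p, v
13. ¬((¬s → p) ∧ r), w
14. (¬s → p) ∧ r, w
15. ¬s → p, w
16. r, w
17. ¬(¬s → p), w
18. ¬s, w
19. ¬p, w
20. p, w
Accessibility: uRu, uRv, uRw, vRv, vRw, wRw
Branch closes: p and ¬p both at w.
Every branch closes (one shown): valid in S4, hence also in S5 (every theorem of S4 is a theorem of S5).
T-tableau for the negation ¬(□((¬s → p) ∧ r) → □□((¬s → p) ∧ r)):
1. ¬(□((¬s → p) ∧ r) → □□((¬s → p) ∧ r)), u
2. □((¬s → p) ∧ r), u
3. ¬□□((¬s → p) ∧ r), u
4. (¬s → p) ∧ r, u
5. ¬s → p, u
6. r, u
7. p, u
8. ¬□((¬s → p) ∧ r), v
9. (¬s → p) ∧ r, v
10. ¬s → p, v
11. r, v
12. p, v
13. ¬((¬s → p) ∧ r), w
14. ¬r, w
Accessibility: uRu, uRv, vRv, vRw, wRw
Complete open branch: countermodel on a T-frame, so not valid in T, nor in K (the same frame is also a K-frame).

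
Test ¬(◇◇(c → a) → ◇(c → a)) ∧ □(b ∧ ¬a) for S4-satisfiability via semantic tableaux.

1. ¬(◇◇(c → a) → ◇(c → a)) ∧ □(b ∧ ¬a), u
2. ¬(◇◇(c → a) → ◇(c → a)), u
3. □(b ∧ ¬a), u
4. ◇◇(c → a), u
5. ¬◇(c → a), u
6. b ∧ ¬a, u
7. b, u
8. ¬a, u
9. ¬(c → a), u
10. c, u
11. ◇(c → a), v
12. b ∧ ¬a, v
13. b, v
14. ¬a, v
15. ¬(c → a), v
16. c, v
17. c → a, w
18. b ∧ ¬a, w
19. b, w
20. ¬a, w
21. ¬(c → a), w
22. c, w
23. a, w
Accessibility: uRu, uRv, uRw, vRv, vRw, wRw
Branch closes: a and ¬a both at w.
Every branch closes; the branch above is one of them.

Unsatisfiable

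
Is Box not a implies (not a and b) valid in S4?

No, not valid

Tableau for the negation not (Box not a implies (not a and b)):
1. not (Box not a implies (not a and b)), w0
2. Box not a, w0
3. not (not a and b), w0
4. not a, w0
5. not b, w0
Accessibility: w0Rw0
The negation has an open branch (countermodel exists).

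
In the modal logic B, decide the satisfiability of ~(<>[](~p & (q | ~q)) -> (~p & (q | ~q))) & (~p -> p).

Unsatisfiable

1. ~(<>[](~p & (q | ~q)) -> (~p & (q | ~q))) & (~p -> p), 0
2. ~(<>[](~p & (q | ~q)) -> (~p & (q | ~q))), 0
3. ~p -> p, 0
4. <>[](~p & (q | ~q)), 0
5. ~(~p & (q | ~q)), 0
6. p, 0
7. [](~p & (q | ~q)), 1
8. ~p & (q | ~q), 0
9. ~p, 0
10. q | ~q, 0
Accessibility: 0R0, 0R1, 1R0, 1R1
Branch closes: p and ~p both at 0.
All branches of the tableau close; one closing branch shown above.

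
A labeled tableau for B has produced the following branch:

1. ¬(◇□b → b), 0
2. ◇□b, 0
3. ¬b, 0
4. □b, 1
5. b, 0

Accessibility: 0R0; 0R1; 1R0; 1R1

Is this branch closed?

Both b and ¬b appear at 0.

Yes, closed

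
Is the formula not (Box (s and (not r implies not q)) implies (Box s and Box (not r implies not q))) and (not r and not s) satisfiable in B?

1. not (Box (s and (not r implies not q)) implies (Box s and Box (not r implies not q))) and (not r and not s), 0
2. not (Box (s and (not r implies not q)) implies (Box s and Box (not r implies not q))), 0
3. not r and not s, 0
4. Box (s and (not r implies not q)), 0
5. not (Box s and Box (not r implies not q)), 0
6. not r, 0
7. not s, 0
8. s and (not r implies not q), 0
9. s, 0
10. not r implies not q, 0
Accessibility: 0R0
Branch closes: s and not s both at 0.
All branches of the tableau close; one closing branch shown above.

Unsatisfiable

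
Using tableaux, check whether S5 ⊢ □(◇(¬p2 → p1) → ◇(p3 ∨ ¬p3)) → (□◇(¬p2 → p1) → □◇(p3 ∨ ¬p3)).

Yes, valid

Tableau for the negation ¬(□(◇(¬p2 → p1) → ◇(p3 ∨ ¬p3)) → (□◇(¬p2 → p1) → □◇(p3 ∨ ¬p3))):
1. ¬(□(◇(¬p2 → p1) → ◇(p3 ∨ ¬p3)) → (□◇(¬p2 → p1) → □◇(p3 ∨ ¬p3))), 0
2. □(◇(¬p2 → p1) → ◇(p3 ∨ ¬p3)), 0
3. ¬(□◇(¬p2 → p1) → □◇(p3 ∨ ¬p3)), 0
4. □◇(¬p2 → p1), 0
5. ¬□◇(p3 ∨ ¬p3), 0
6. ◇(¬p2 → p1) → ◇(p3 ∨ ¬p3), 0
7. ◇(¬p2 → p1), 0
8. ¬◇(¬p2 → p1), 0
9. ¬(¬p2 → p1), 0
10. ¬p2, 0
11. ¬p1, 0
12. ¬◇(p3 ∨ ¬p3), 1
13. ◇(¬p2 → p1) → ◇(p3 ∨ ¬p3), 1
14. ◇(¬p2 → p1), 1
15. ¬(¬p2 → p1), 1
16. ¬p2, 1
17. ¬p1, 1
18. ¬(p3 ∨ ¬p3), 0
19. ¬p3, 0
20. p3, 0
Accessibility: 0R0, 0R1, 1R0, 1R1
Branch closes: p3 and ¬p3 both at 0.
Every branch of the negation's tableau closes; the branch above is one of them.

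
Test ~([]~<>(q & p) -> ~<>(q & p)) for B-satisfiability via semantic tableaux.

Unsatisfiable (every branch closes)

1. ~([]~<>(q & p) -> ~<>(q & p)), w0
2. []~<>(q & p), w0
3. <>(q & p), w0
4. ~<>(q & p), w0
5. ~(q & p), w0
6. ~p, w0
7. q & p, w1
8. q, w1
9. p, w1
10. ~<>(q & p), w1
11. ~(q & p), w1
12. ~p, w1
Accessibility: w0Rw0, w0Rw1, w1Rw0, w1Rw1
Branch closes: p and ~p both at w1.
(One branch shown.) All branches close.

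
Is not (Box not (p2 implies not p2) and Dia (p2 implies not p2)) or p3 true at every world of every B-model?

Valid in B

Tableau for the negation not (not (Box not (p2 implies not p2) and Dia (p2 implies not p2)) or p3):
1. not (not (Box not (p2 implies not p2) and Dia (p2 implies not p2)) or p3), w0
2. Box not (p2 implies not p2) and Dia (p2 implies not p2), w0   [neg-or-rule on 1]
3. not p3, w0   [neg-or-rule on 1]
4. Box not (p2 implies not p2), w0   [and-rule on 2]
5. Dia (p2 implies not p2), w0   [and-rule on 2]
6. not (p2 implies not p2), w0   [Box-rule on 4 via w0Rw0]
7. p2, w0   [neg-implies-rule on 6]
8. p2 implies not p2, w1   [Dia-rule on 5: fresh world w1, w0Rw1]
9. not (p2 implies not p2), w1   [Box-rule on 4 via w0Rw1]
10. p2, w1   [neg-implies-rule on 9]
11. not p2, w1   [implies-rule on 8 (branches; this branch)]
Accessibility: w0Rw0, w0Rw1, w1Rw0, w1Rw1
Branch closes: p2 and not p2 both at w1.
All branches of the negation close; one closing branch shown above.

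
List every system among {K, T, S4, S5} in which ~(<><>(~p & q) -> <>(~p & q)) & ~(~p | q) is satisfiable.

S4-tableau for the formula:
1. ~(<><>(~p & q) -> <>(~p & q)) & ~(~p | q), 0
2. ~(<><>(~p & q) -> <>(~p & q)), 0   [&-rule on 1]
3. ~(~p | q), 0   [&-rule on 1]
4. <><>(~p & q), 0   [~->-rule on 2]
5. ~<>(~p & q), 0   [~->-rule on 2]
6. p, 0   [~|-rule on 3]
7. ~q, 0   [~|-rule on 3]
8. ~(~p & q), 0   [~<>-rule on 5 via 0R0]
9. <>(~p & q), 1   [<>-rule on 4: fresh world 1, 0R1]
10. ~(~p & q), 1   [~<>-rule on 5 via 0R1]
11. ~q, 1   [~&-rule on 10 (branches; this branch)]
12. ~p & q, 2   [<>-rule on 9: fresh world 2, 1R2]
13. ~p, 2   [&-rule on 12]
14. q, 2   [&-rule on 12]
15. ~(~p & q), 2   [~<>-rule on 5 via 0R2]
16. ~q, 2   [~&-rule on 15 (branches; this branch)]
Accessibility: 0R0, 0R1, 0R2, 1R1, 1R2, 2R2
Branch closes: q and ~q both at 2.
Every branch closes (one shown): unsatisfiable in S4, hence also in S5 (every S5-frame is an S4-frame).
T-tableau for the formula:
1. ~(<><>(~p & q) -> <>(~p & q)) & ~(~p | q), 0
2. ~(<><>(~p & q) -> <>(~p & q)), 0   [&-rule on 1]
3. ~(~p | q), 0   [&-rule on 1]
4. <><>(~p & q), 0   [~->-rule on 2]
5. ~<>(~p & q), 0   [~->-rule on 2]
6. p, 0   [~|-rule on 3]
7. ~q, 0   [~|-rule on 3]
8. ~(~p & q), 0   [~<>-rule on 5 via 0R0]
9. <>(~p & q), 1   [<>-rule on 4: fresh world 1, 0R1]
10. ~(~p & q), 1   [~<>-rule on 5 via 0R1]
11. ~q, 1   [~&-rule on 10 (branches; this branch)]
12. ~p & q, 2   [<>-rule on 9: fresh world 2, 1R2]
13. ~p, 2   [&-rule on 12]
14. q, 2   [&-rule on 12]
Accessibility: 0R0, 0R1, 1R1, 1R2, 2R2
Complete open branch: satisfiable in T, hence also in K (this T-model is also a K-model).

K, T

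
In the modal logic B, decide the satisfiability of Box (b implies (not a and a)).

1. Box (b implies (not a and a)), w0
2. b implies (not a and a), w0   [Box-rule on 1 via w0Rw0]
3. not b, w0   [implies-rule on 2 (branches; this branch)]
Accessibility: w0Rw0

Satisfiable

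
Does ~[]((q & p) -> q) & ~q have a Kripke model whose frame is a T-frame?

1. ~[]((q & p) -> q) & ~q, w0
2. ~[]((q & p) -> q), w0   [&-rule on 1]
3. ~q, w0   [&-rule on 1]
4. ~((q & p) -> q), w1   [~[]-rule on 2: fresh world w1, w0Rw1]
5. q & p, w1   [~->-rule on 4]
6. ~q, w1   [~->-rule on 4]
7. q, w1   [&-rule on 5]
8. p, w1   [&-rule on 5]
Accessibility: w0Rw0, w0Rw1, w1Rw1
Branch closes: q and ~q both at w1.
(One branch shown.) All branches close.

Unsatisfiable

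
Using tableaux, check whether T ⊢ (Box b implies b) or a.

Yes, valid

Tableau for the negation not ((Box b implies b) or a):
1. not ((Box b implies b) or a), 0
2. not (Box b implies b), 0
3. not a, 0
4. Box b, 0
5. not b, 0
6. b, 0
Accessibility: 0R0
Branch closes: b and not b both at 0.
Every branch of the negation's tableau closes; the branch above is one of them.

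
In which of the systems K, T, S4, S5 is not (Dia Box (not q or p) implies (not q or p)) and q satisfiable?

S4-tableau for the formula:
1. not (Dia Box (not q or p) implies (not q or p)) and q, w0
2. not (Dia Box (not q or p) implies (not q or p)), w0
3. q, w0
4. Dia Box (not q or p), w0
5. not (not q or p), w0
6. not p, w0
7. Box (not q or p), w1
8. not q or p, w1
9. p, w1
Accessibility: w0Rw0, w0Rw1, w1Rw1
Complete open branch: satisfiable in S4, hence also in K, T (this S4-model is also a K-model and a T-model).
S5-tableau for the formula:
1. not (Dia Box (not q or p) implies (not q or p)) and q, w0
2. not (Dia Box (not q or p) implies (not q or p)), w0
3. q, w0
4. Dia Box (not q or p), w0
5. not (not q or p), w0
6. not p, w0
7. Box (not q or p), w1
8. not q or p, w0
9. not q or p, w1
10. p, w0
Accessibility: w0Rw0, w0Rw1, w1Rw0, w1Rw1
Branch closes: p and not p both at w0.
Every branch closes (one shown): unsatisfiable in S5.

K, T, S4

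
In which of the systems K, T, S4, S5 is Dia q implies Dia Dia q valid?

T, S4, S5

K-tableau for the negation not (Dia q implies Dia Dia q):
1. not (Dia q implies Dia Dia q), 0
2. Dia q, 0
3. not Dia Dia q, 0
4. q, 1
5. not Dia q, 1
Accessibility: 0R1
Complete open branch: countermodel on a K-frame, so not valid in K.
T-tableau for the negation not (Dia q implies Dia Dia q):
1. not (Dia q implies Dia Dia q), 0
2. Dia q, 0
3. not Dia Dia q, 0
4. not Dia q, 0
5. not q, 0
6. q, 1
7. not Dia q, 1
8. not q, 1
Accessibility: 0R0, 0R1, 1R1
Branch closes: q and not q both at 1.
Every branch closes (one shown): valid in T, hence also in S4, S5 (every theorem of T is a theorem of S4 and S5).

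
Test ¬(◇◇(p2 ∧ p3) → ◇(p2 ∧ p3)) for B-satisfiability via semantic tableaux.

1. ¬(◇◇(p2 ∧ p3) → ◇(p2 ∧ p3)), u
2. ◇◇(p2 ∧ p3), u
3. ¬◇(p2 ∧ p3), u
4. ¬(p2 ∧ p3), u
5. ¬p3, u
6. ◇(p2 ∧ p3), v
7. ¬(p2 ∧ p3), v
8. ¬p3, v
9. p2 ∧ p3, w
10. p2, w
11. p3, w
Accessibility: uRu, uRv, vRu, vRv, vRw, wRv, wRw

Satisfiable (open branch found)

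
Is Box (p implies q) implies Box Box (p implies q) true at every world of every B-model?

Invalid (countermodel exists)

Tableau for the negation not (Box (p implies q) implies Box Box (p implies q)):
1. not (Box (p implies q) implies Box Box (p implies q)), u
2. Box (p implies q), u   [neg-implies-rule on 1]
3. not Box Box (p implies q), u   [neg-implies-rule on 1]
4. p implies q, u   [Box-rule on 2 via uRu]
5. q, u   [implies-rule on 4 (branches; this branch)]
6. not Box (p implies q), v   [neg-Box-rule on 3: fresh world v, uRv]
7. p implies q, v   [Box-rule on 2 via uRv]
8. q, v   [implies-rule on 7 (branches; this branch)]
9. not (p implies q), w   [neg-Box-rule on 6: fresh world w, vRw]
10. p, w   [neg-implies-rule on 9]
11. not q, w   [neg-implies-rule on 9]
Accessibility: uRu, uRv, vRu, vRv, vRw, wRv, wRw
The negation has an open branch (countermodel exists).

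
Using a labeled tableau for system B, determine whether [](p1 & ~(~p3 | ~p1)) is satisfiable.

Satisfiable (open branch found)

1. [](p1 & ~(~p3 | ~p1)), w0
2. p1 & ~(~p3 | ~p1), w0
3. p1, w0
4. ~(~p3 | ~p1), w0
5. p3, w0
Accessibility: w0Rw0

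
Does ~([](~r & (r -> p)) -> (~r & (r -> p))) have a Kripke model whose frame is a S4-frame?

1. ~([](~r & (r -> p)) -> (~r & (r -> p))), u
2. [](~r & (r -> p)), u
3. ~(~r & (r -> p)), u
4. ~r & (r -> p), u
5. ~r, u
6. r -> p, u
7. ~(r -> p), u
8. r, u
9. ~p, u
Accessibility: uRu
Branch closes: r and ~r both at u.
(One branch shown.) All branches close.

No, unsatisfiable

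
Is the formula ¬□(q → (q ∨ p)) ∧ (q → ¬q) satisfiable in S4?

No, unsatisfiable

1. ¬□(q → (q ∨ p)) ∧ (q → ¬q), 0
2. ¬□(q → (q ∨ p)), 0
3. q → ¬q, 0
4. ¬q, 0
5. ¬(q → (q ∨ p)), 1
6. q, 1
7. ¬(q ∨ p), 1
8. ¬q, 1
9. ¬p, 1
Accessibility: 0R0, 0R1, 1R1
Branch closes: q and ¬q both at 1.
Every branch closes; the branch above is one of them.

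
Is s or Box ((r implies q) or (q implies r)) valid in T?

Valid

Tableau for the negation not (s or Box ((r implies q) or (q implies r))):
1. not (s or Box ((r implies q) or (q implies r))), w0
2. not s, w0
3. not Box ((r implies q) or (q implies r)), w0
4. not ((r implies q) or (q implies r)), w1
5. not (r implies q), w1
6. not (q implies r), w1
7. r, w1
8. not q, w1
9. q, w1
10. not r, w1
Accessibility: w0Rw0, w0Rw1, w1Rw1
Branch closes: q and not q both at w1.
Every branch of the negation's tableau closes; the branch above is one of them.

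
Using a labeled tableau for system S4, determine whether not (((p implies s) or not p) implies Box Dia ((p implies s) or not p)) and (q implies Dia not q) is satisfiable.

Satisfiable

1. not (((p implies s) or not p) implies Box Dia ((p implies s) or not p)) and (q implies Dia not q), u
2. not (((p implies s) or not p) implies Box Dia ((p implies s) or not p)), u
3. q implies Dia not q, u
4. (p implies s) or not p, u
5. not Box Dia ((p implies s) or not p), u
6. Dia not q, u
7. not p, u
8. not Dia ((p implies s) or not p), v
9. not ((p implies s) or not p), v
10. not (p implies s), v
11. p, v
12. not s, v
13. not q, w
Accessibility: uRu, uRv, uRw, vRv, wRw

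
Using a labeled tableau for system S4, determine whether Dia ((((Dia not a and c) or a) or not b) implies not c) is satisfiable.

1. Dia ((((Dia not a and c) or a) or not b) implies not c), u
2. (((Dia not a and c) or a) or not b) implies not c, v
3. not c, v
Accessibility: uRu, uRv, vRv

Yes, satisfiable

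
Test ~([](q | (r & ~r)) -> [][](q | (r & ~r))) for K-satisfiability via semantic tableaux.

1. ~([](q | (r & ~r)) -> [][](q | (r & ~r))), 0
2. [](q | (r & ~r)), 0
3. ~[][](q | (r & ~r)), 0
4. ~[](q | (r & ~r)), 1
5. q | (r & ~r), 1
6. q, 1
7. ~(q | (r & ~r)), 2
8. ~q, 2
9. ~(r & ~r), 2
10. r, 2
Accessibility: 0R1, 1R2

Satisfiable (open branch found)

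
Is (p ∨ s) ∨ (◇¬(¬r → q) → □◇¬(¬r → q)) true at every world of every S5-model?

Valid

Tableau for the negation ¬((p ∨ s) ∨ (◇¬(¬r → q) → □◇¬(¬r → q))):
1. ¬((p ∨ s) ∨ (◇¬(¬r → q) → □◇¬(¬r → q))), 0
2. ¬(p ∨ s), 0
3. ¬(◇¬(¬r → q) → □◇¬(¬r → q)), 0
4. ¬p, 0
5. ¬s, 0
6. ◇¬(¬r → q), 0
7. ¬□◇¬(¬r → q), 0
8. ¬(¬r → q), 1
9. ¬r, 1
10. ¬q, 1
11. ¬◇¬(¬r → q), 2
12. ¬r → q, 0
13. ¬r → q, 1
14. ¬r → q, 2
15. q, 0
16. q, 1
Accessibility: 0R0, 0R1, 0R2, 1R0, 1R1, 1R2, 2R0, 2R1, 2R2
Branch closes: q and ¬q both at 1.
Every branch of the negation's tableau closes; the branch above is one of them.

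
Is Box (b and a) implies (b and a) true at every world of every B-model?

Yes, valid

Tableau for the negation not (Box (b and a) implies (b and a)):
1. not (Box (b and a) implies (b and a)), 0
2. Box (b and a), 0
3. not (b and a), 0
4. b and a, 0
5. b, 0
6. a, 0
7. not a, 0
Accessibility: 0R0
Branch closes: a and not a both at 0.
All branches of the negation close; one closing branch shown above.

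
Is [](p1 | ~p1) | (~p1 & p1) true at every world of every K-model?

Tableau for the negation ~([](p1 | ~p1) | (~p1 & p1)):
1. ~([](p1 | ~p1) | (~p1 & p1)), w0
2. ~[](p1 | ~p1), w0
3. ~(~p1 & p1), w0
4. ~p1, w0
5. ~(p1 | ~p1), w1
6. ~p1, w1
7. p1, w1
Accessibility: w0Rw1
Branch closes: p1 and ~p1 both at w1.
All branches of the negation close; one closing branch shown above.

Yes, valid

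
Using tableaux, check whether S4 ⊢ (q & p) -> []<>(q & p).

Tableau for the negation ~((q & p) -> []<>(q & p)):
1. ~((q & p) -> []<>(q & p)), 0
2. q & p, 0   [~->-rule on 1]
3. ~[]<>(q & p), 0   [~->-rule on 1]
4. q, 0   [&-rule on 2]
5. p, 0   [&-rule on 2]
6. ~<>(q & p), 1   [~[]-rule on 3: fresh world 1, 0R1]
7. ~(q & p), 1   [~<>-rule on 6 via 1R1]
8. ~p, 1   [~&-rule on 7 (branches; this branch)]
Accessibility: 0R0, 0R1, 1R1
The negation has an open branch (countermodel exists).

Invalid (countermodel exists)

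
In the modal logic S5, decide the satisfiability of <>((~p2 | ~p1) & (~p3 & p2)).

1. <>((~p2 | ~p1) & (~p3 & p2)), u
2. (~p2 | ~p1) & (~p3 & p2), v   [<>-rule on 1: fresh world v, uRv]
3. ~p2 | ~p1, v   [&-rule on 2]
4. ~p3 & p2, v   [&-rule on 2]
5. ~p3, v   [&-rule on 4]
6. p2, v   [&-rule on 4]
7. ~p1, v   [|-rule on 3 (branches; this branch)]
Accessibility: uRu, uRv, vRu, vRv

Satisfiable (open branch found)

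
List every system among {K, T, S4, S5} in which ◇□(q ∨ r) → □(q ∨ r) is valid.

S5

S4-tableau for the negation ¬(◇□(q ∨ r) → □(q ∨ r)):
1. ¬(◇□(q ∨ r) → □(q ∨ r)), 0
2. ◇□(q ∨ r), 0   [¬→-rule on 1]
3. ¬□(q ∨ r), 0   [¬→-rule on 1]
4. □(q ∨ r), 1   [◇-rule on 2: fresh world 1, 0R1]
5. q ∨ r, 1   [□-rule on 4 via 1R1]
6. r, 1   [∨-rule on 5 (branches; this branch)]
7. ¬(q ∨ r), 2   [¬□-rule on 3: fresh world 2, 0R2]
8. ¬q, 2   [¬∨-rule on 7]
9. ¬r, 2   [¬∨-rule on 7]
Accessibility: 0R0, 0R1, 0R2, 1R1, 2R2
Complete open branch: countermodel on an S4-frame, so not valid in S4, nor in K, T (the same frame is also a K-frame and a T-frame).
S5-tableau for the negation ¬(◇□(q ∨ r) → □(q ∨ r)):
1. ¬(◇□(q ∨ r) → □(q ∨ r)), 0
2. ◇□(q ∨ r), 0   [¬→-rule on 1]
3. ¬□(q ∨ r), 0   [¬→-rule on 1]
4. □(q ∨ r), 1   [◇-rule on 2: fresh world 1, 0R1]
5. q ∨ r, 0   [□-rule on 4 via 1R0]
6. q ∨ r, 1   [□-rule on 4 via 1R1]
7. r, 0   [∨-rule on 5 (branches; this branch)]
8. r, 1   [∨-rule on 6 (branches; this branch)]
9. ¬(q ∨ r), 2   [¬□-rule on 3: fresh world 2, 0R2]
10. ¬q, 2   [¬∨-rule on 9]
11. ¬r, 2   [¬∨-rule on 9]
12. q ∨ r, 2   [□-rule on 4 via 1R2]
13. r, 2   [∨-rule on 12 (branches; this branch)]
Accessibility: 0R0, 0R1, 0R2, 1R0, 1R1, 1R2, 2R0, 2R1, 2R2
Branch closes: r and ¬r both at 2.
Every branch closes (one shown): valid in S5.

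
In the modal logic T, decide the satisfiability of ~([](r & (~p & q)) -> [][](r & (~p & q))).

1. ~([](r & (~p & q)) -> [][](r & (~p & q))), w0
2. [](r & (~p & q)), w0
3. ~[][](r & (~p & q)), w0
4. r & (~p & q), w0
5. r, w0
6. ~p & q, w0
7. ~p, w0
8. q, w0
9. ~[](r & (~p & q)), w1
10. r & (~p & q), w1
11. r, w1
12. ~p & q, w1
13. ~p, w1
14. q, w1
15. ~(r & (~p & q)), w2
16. ~(~p & q), w2
17. ~q, w2
Accessibility: w0Rw0, w0Rw1, w1Rw1, w1Rw2, w2Rw2

Yes, satisfiable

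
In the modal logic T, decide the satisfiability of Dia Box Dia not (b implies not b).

1. Dia Box Dia not (b implies not b), 0
2. Box Dia not (b implies not b), 1   [Dia-rule on 1: fresh world 1, 0R1]
3. Dia not (b implies not b), 1   [Box-rule on 2 via 1R1]
4. not (b implies not b), 2   [Dia-rule on 3: fresh world 2, 1R2]
5. b, 2   [neg-implies-rule on 4]
6. Dia not (b implies not b), 2   [Box-rule on 2 via 1R2]
7. not (b implies not b), 3   [Dia-rule on 6: fresh world 3, 2R3]
8. b, 3   [neg-implies-rule on 7]
Accessibility: 0R0, 0R1, 1R1, 1R2, 2R2, 2R3, 3R3

Satisfiable (open branch found)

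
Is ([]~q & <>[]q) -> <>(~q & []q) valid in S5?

Yes, valid

Tableau for the negation ~(([]~q & <>[]q) -> <>(~q & []q)):
1. ~(([]~q & <>[]q) -> <>(~q & []q)), w0
2. []~q & <>[]q, w0
3. ~<>(~q & []q), w0
4. []~q, w0
5. <>[]q, w0
6. ~(~q & []q), w0
7. ~q, w0
8. ~[]q, w0
9. []q, w1
10. ~(~q & []q), w1
11. ~q, w1
12. q, w0
Accessibility: w0Rw0, w0Rw1, w1Rw0, w1Rw1
Branch closes: q and ~q both at w0.
Every branch of the negation's tableau closes; the branch above is one of them.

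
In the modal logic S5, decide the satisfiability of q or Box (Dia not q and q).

Satisfiable (open branch found)

1. q or Box (Dia not q and q), w0
2. q, w0   [or-rule on 1 (branches; this branch)]
Accessibility: w0Rw0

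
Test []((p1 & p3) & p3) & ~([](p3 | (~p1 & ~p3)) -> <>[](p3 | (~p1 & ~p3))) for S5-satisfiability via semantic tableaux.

1. []((p1 & p3) & p3) & ~([](p3 | (~p1 & ~p3)) -> <>[](p3 | (~p1 & ~p3))), w0
2. []((p1 & p3) & p3), w0   [&-rule on 1]
3. ~([](p3 | (~p1 & ~p3)) -> <>[](p3 | (~p1 & ~p3))), w0   [&-rule on 1]
4. [](p3 | (~p1 & ~p3)), w0   [~->-rule on 3]
5. ~<>[](p3 | (~p1 & ~p3)), w0   [~->-rule on 3]
6. (p1 & p3) & p3, w0   [[]-rule on 2 via w0Rw0]
7. p1 & p3, w0   [&-rule on 6]
8. p3, w0   [&-rule on 6]
9. p1, w0   [&-rule on 7]
10. p3 | (~p1 & ~p3), w0   [[]-rule on 4 via w0Rw0]
11. ~[](p3 | (~p1 & ~p3)), w0   [~<>-rule on 5 via w0Rw0]
12. ~(p3 | (~p1 & ~p3)), w1   [~[]-rule on 11: fresh world w1, w0Rw1]
13. ~p3, w1   [~|-rule on 12]
14. ~(~p1 & ~p3), w1   [~|-rule on 12]
15. (p1 & p3) & p3, w1   [[]-rule on 2 via w0Rw1]
16. p1 & p3, w1   [&-rule on 15]
17. p3, w1   [&-rule on 15]
Accessibility: w0Rw0, w0Rw1, w1Rw0, w1Rw1
Branch closes: p3 and ~p3 both at w1.
(One branch shown.) All branches close.

No, unsatisfiable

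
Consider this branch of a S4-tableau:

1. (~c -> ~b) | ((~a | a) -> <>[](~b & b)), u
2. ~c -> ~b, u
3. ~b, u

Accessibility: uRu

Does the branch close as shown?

No atom appears with both signs at the same world.

Not closed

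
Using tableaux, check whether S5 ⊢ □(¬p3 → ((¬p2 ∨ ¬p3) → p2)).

Tableau for the negation ¬□(¬p3 → ((¬p2 ∨ ¬p3) → p2)):
1. ¬□(¬p3 → ((¬p2 ∨ ¬p3) → p2)), 0
2. ¬(¬p3 → ((¬p2 ∨ ¬p3) → p2)), 1
3. ¬p3, 1
4. ¬((¬p2 ∨ ¬p3) → p2), 1
5. ¬p2 ∨ ¬p3, 1
6. ¬p2, 1
Accessibility: 0R0, 0R1, 1R0, 1R1
The negation has an open branch (countermodel exists).

Not valid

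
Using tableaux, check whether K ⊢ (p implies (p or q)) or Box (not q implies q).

Valid in K

Tableau for the negation not ((p implies (p or q)) or Box (not q implies q)):
1. not ((p implies (p or q)) or Box (not q implies q)), w0
2. not (p implies (p or q)), w0   [neg-or-rule on 1]
3. not Box (not q implies q), w0   [neg-or-rule on 1]
4. p, w0   [neg-implies-rule on 2]
5. not (p or q), w0   [neg-implies-rule on 2]
6. not p, w0   [neg-or-rule on 5]
7. not q, w0   [neg-or-rule on 5]
Branch closes: p and not p both at w0.
All branches of the negation close; one closing branch shown above.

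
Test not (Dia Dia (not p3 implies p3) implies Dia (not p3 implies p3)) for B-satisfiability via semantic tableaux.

1. not (Dia Dia (not p3 implies p3) implies Dia (not p3 implies p3)), 0
2. Dia Dia (not p3 implies p3), 0   [neg-implies-rule on 1]
3. not Dia (not p3 implies p3), 0   [neg-implies-rule on 1]
4. not (not p3 implies p3), 0   [neg-Dia-rule on 3 via 0R0]
5. not p3, 0   [neg-implies-rule on 4]
6. Dia (not p3 implies p3), 1   [Dia-rule on 2: fresh world 1, 0R1]
7. not (not p3 implies p3), 1   [neg-Dia-rule on 3 via 0R1]
8. not p3, 1   [neg-implies-rule on 7]
9. not p3 implies p3, 2   [Dia-rule on 6: fresh world 2, 1R2]
10. p3, 2   [implies-rule on 9 (branches; this branch)]
Accessibility: 0R0, 0R1, 1R0, 1R1, 1R2, 2R1, 2R2

Yes, satisfiable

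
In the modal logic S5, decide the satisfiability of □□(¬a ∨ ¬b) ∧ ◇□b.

1. □□(¬a ∨ ¬b) ∧ ◇□b, w0
2. □□(¬a ∨ ¬b), w0
3. ◇□b, w0
4. □(¬a ∨ ¬b), w0
5. ¬a ∨ ¬b, w0
6. ¬a, w0
7. □b, w1
8. □(¬a ∨ ¬b), w1
9. ¬a ∨ ¬b, w1
10. b, w0
11. b, w1
12. ¬a, w1
Accessibility: w0Rw0, w0Rw1, w1Rw0, w1Rw1

Yes, satisfiable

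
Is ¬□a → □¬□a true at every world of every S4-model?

Invalid (countermodel exists)

Tableau for the negation ¬(¬□a → □¬□a):
1. ¬(¬□a → □¬□a), w0
2. ¬□a, w0
3. ¬□¬□a, w0
4. ¬a, w1
5. □a, w2
6. a, w2
Accessibility: w0Rw0, w0Rw1, w0Rw2, w1Rw1, w2Rw2
The negation has an open branch (countermodel exists).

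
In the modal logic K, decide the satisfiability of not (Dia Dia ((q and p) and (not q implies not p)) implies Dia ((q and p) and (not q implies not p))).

1. not (Dia Dia ((q and p) and (not q implies not p)) implies Dia ((q and p) and (not q implies not p))), 0
2. Dia Dia ((q and p) and (not q implies not p)), 0
3. not Dia ((q and p) and (not q implies not p)), 0
4. Dia ((q and p) and (not q implies not p)), 1
5. not ((q and p) and (not q implies not p)), 1
6. not (not q implies not p), 1
7. not q, 1
8. p, 1
9. (q and p) and (not q implies not p), 2
10. q and p, 2
11. not q implies not p, 2
12. q, 2
13. p, 2
Accessibility: 0R1, 1R2

Satisfiable (open branch found)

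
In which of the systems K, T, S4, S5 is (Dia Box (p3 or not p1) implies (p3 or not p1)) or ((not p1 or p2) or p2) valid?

S4-tableau for the negation not ((Dia Box (p3 or not p1) implies (p3 or not p1)) or ((not p1 or p2) or p2)):
1. not ((Dia Box (p3 or not p1) implies (p3 or not p1)) or ((not p1 or p2) or p2)), 0
2. not (Dia Box (p3 or not p1) implies (p3 or not p1)), 0   [neg-or-rule on 1]
3. not ((not p1 or p2) or p2), 0   [neg-or-rule on 1]
4. Dia Box (p3 or not p1), 0   [neg-implies-rule on 2]
5. not (p3 or not p1), 0   [neg-implies-rule on 2]
6. not (not p1 or p2), 0   [neg-or-rule on 3]
7. not p2, 0   [neg-or-rule on 3]
8. not p3, 0   [neg-or-rule on 5]
9. p1, 0   [neg-or-rule on 5]
10. Box (p3 or not p1), 1   [Dia-rule on 4: fresh world 1, 0R1]
11. p3 or not p1, 1   [Box-rule on 10 via 1R1]
12. not p1, 1   [or-rule on 11 (branches; this branch)]
Accessibility: 0R0, 0R1, 1R1
Complete open branch: countermodel on an S4-frame, so not valid in S4, nor in K, T (the same frame is also a K-frame and a T-frame).
S5-tableau for the negation not ((Dia Box (p3 or not p1) implies (p3 or not p1)) or ((not p1 or p2) or p2)):
1. not ((Dia Box (p3 or not p1) implies (p3 or not p1)) or ((not p1 or p2) or p2)), 0
2. not (Dia Box (p3 or not p1) implies (p3 or not p1)), 0   [neg-or-rule on 1]
3. not ((not p1 or p2) or p2), 0   [neg-or-rule on 1]
4. Dia Box (p3 or not p1), 0   [neg-implies-rule on 2]
5. not (p3 or not p1), 0   [neg-implies-rule on 2]
6. not (not p1 or p2), 0   [neg-or-rule on 3]
7. not p2, 0   [neg-or-rule on 3]
8. not p3, 0   [neg-or-rule on 5]
9. p1, 0   [neg-or-rule on 5]
10. Box (p3 or not p1), 1   [Dia-rule on 4: fresh world 1, 0R1]
11. p3 or not p1, 0   [Box-rule on 10 via 1R0]
12. p3 or not p1, 1   [Box-rule on 10 via 1R1]
13. not p1, 0   [or-rule on 11 (branches; this branch)]
Accessibility: 0R0, 0R1, 1R0, 1R1
Branch closes: p1 and not p1 both at 0.
Every branch closes (one shown): valid in S5.

S5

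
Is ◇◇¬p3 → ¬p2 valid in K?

Tableau for the negation ¬(◇◇¬p3 → ¬p2):
1. ¬(◇◇¬p3 → ¬p2), 0
2. ◇◇¬p3, 0   [¬→-rule on 1]
3. p2, 0   [¬→-rule on 1]
4. ◇¬p3, 1   [◇-rule on 2: fresh world 1, 0R1]
5. ¬p3, 2   [◇-rule on 4: fresh world 2, 1R2]
Accessibility: 0R1, 1R2
The negation has an open branch (countermodel exists).

No, not valid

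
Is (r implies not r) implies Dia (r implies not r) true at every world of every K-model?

Tableau for the negation not ((r implies not r) implies Dia (r implies not r)):
1. not ((r implies not r) implies Dia (r implies not r)), w0
2. r implies not r, w0
3. not Dia (r implies not r), w0
4. not r, w0
The negation has an open branch (countermodel exists).

No, not valid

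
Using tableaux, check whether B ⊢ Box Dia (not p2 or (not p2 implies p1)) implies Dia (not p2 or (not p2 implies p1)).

Tableau for the negation not (Box Dia (not p2 or (not p2 implies p1)) implies Dia (not p2 or (not p2 implies p1))):
1. not (Box Dia (not p2 or (not p2 implies p1)) implies Dia (not p2 or (not p2 implies p1))), w0
2. Box Dia (not p2 or (not p2 implies p1)), w0
3. not Dia (not p2 or (not p2 implies p1)), w0
4. Dia (not p2 or (not p2 implies p1)), w0
5. not (not p2 or (not p2 implies p1)), w0
6. p2, w0
7. not (not p2 implies p1), w0
8. not p2, w0
9. not p1, w0
Accessibility: w0Rw0
Branch closes: p2 and not p2 both at w0.
Every branch of the negation's tableau closes; the branch above is one of them.

Valid in B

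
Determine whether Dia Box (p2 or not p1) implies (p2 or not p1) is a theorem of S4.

No, not valid

Tableau for the negation not (Dia Box (p2 or not p1) implies (p2 or not p1)):
1. not (Dia Box (p2 or not p1) implies (p2 or not p1)), w0
2. Dia Box (p2 or not p1), w0   [neg-implies-rule on 1]
3. not (p2 or not p1), w0   [neg-implies-rule on 1]
4. not p2, w0   [neg-or-rule on 3]
5. p1, w0   [neg-or-rule on 3]
6. Box (p2 or not p1), w1   [Dia-rule on 2: fresh world w1, w0Rw1]
7. p2 or not p1, w1   [Box-rule on 6 via w1Rw1]
8. not p1, w1   [or-rule on 7 (branches; this branch)]
Accessibility: w0Rw0, w0Rw1, w1Rw1
The negation has an open branch (countermodel exists).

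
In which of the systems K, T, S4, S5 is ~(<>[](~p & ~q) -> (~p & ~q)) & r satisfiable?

S5-tableau for the formula:
1. ~(<>[](~p & ~q) -> (~p & ~q)) & r, w0
2. ~(<>[](~p & ~q) -> (~p & ~q)), w0   [&-rule on 1]
3. r, w0   [&-rule on 1]
4. <>[](~p & ~q), w0   [~->-rule on 2]
5. ~(~p & ~q), w0   [~->-rule on 2]
6. q, w0   [~&-rule on 5 (branches; this branch)]
7. [](~p & ~q), w1   [<>-rule on 4: fresh world w1, w0Rw1]
8. ~p & ~q, w0   [[]-rule on 7 via w1Rw0]
9. ~p, w0   [&-rule on 8]
10. ~q, w0   [&-rule on 8]
Accessibility: w0Rw0, w0Rw1, w1Rw0, w1Rw1
Branch closes: q and ~q both at w0.
Every branch closes (one shown): unsatisfiable in S5.
S4-tableau for the formula:
1. ~(<>[](~p & ~q) -> (~p & ~q)) & r, w0
2. ~(<>[](~p & ~q) -> (~p & ~q)), w0   [&-rule on 1]
3. r, w0   [&-rule on 1]
4. <>[](~p & ~q), w0   [~->-rule on 2]
5. ~(~p & ~q), w0   [~->-rule on 2]
6. q, w0   [~&-rule on 5 (branches; this branch)]
7. [](~p & ~q), w1   [<>-rule on 4: fresh world w1, w0Rw1]
8. ~p & ~q, w1   [[]-rule on 7 via w1Rw1]
9. ~p, w1   [&-rule on 8]
10. ~q, w1   [&-rule on 8]
Accessibility: w0Rw0, w0Rw1, w1Rw1
Complete open branch: satisfiable in S4, hence also in K, T (this S4-model is also a K-model and a T-model).

K, T, S4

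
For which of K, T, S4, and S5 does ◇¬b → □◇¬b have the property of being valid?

S4-tableau for the negation ¬(◇¬b → □◇¬b):
1. ¬(◇¬b → □◇¬b), 0
2. ◇¬b, 0   [¬→-rule on 1]
3. ¬□◇¬b, 0   [¬→-rule on 1]
4. ¬b, 1   [◇-rule on 2: fresh world 1, 0R1]
5. ¬◇¬b, 2   [¬□-rule on 3: fresh world 2, 0R2]
6. b, 2   [¬◇-rule on 5 via 2R2]
Accessibility: 0R0, 0R1, 0R2, 1R1, 2R2
Complete open branch: countermodel on an S4-frame, so not valid in S4, nor in K, T (the same frame is also a K-frame and a T-frame).
S5-tableau for the negation ¬(◇¬b → □◇¬b):
1. ¬(◇¬b → □◇¬b), 0
2. ◇¬b, 0   [¬→-rule on 1]
3. ¬□◇¬b, 0   [¬→-rule on 1]
4. ¬b, 1   [◇-rule on 2: fresh world 1, 0R1]
5. ¬◇¬b, 2   [¬□-rule on 3: fresh world 2, 0R2]
6. b, 0   [¬◇-rule on 5 via 2R0]
7. b, 1   [¬◇-rule on 5 via 2R1]
Accessibility: 0R0, 0R1, 0R2, 1R0, 1R1, 1R2, 2R0, 2R1, 2R2
Branch closes: b and ¬b both at 1.
Every branch closes (one shown): valid in S5.

S5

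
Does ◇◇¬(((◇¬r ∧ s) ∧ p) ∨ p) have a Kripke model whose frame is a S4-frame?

1. ◇◇¬(((◇¬r ∧ s) ∧ p) ∨ p), u
2. ◇¬(((◇¬r ∧ s) ∧ p) ∨ p), v
3. ¬(((◇¬r ∧ s) ∧ p) ∨ p), w
4. ¬((◇¬r ∧ s) ∧ p), w
5. ¬p, w
Accessibility: uRu, uRv, uRw, vRv, vRw, wRw

Satisfiable (open branch found)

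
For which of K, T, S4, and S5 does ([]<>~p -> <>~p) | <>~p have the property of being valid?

T, S4, S5

T-tableau for the negation ~(([]<>~p -> <>~p) | <>~p):
1. ~(([]<>~p -> <>~p) | <>~p), w0
2. ~([]<>~p -> <>~p), w0
3. ~<>~p, w0
4. []<>~p, w0
5. p, w0
6. <>~p, w0
7. ~p, w1
8. p, w1
Accessibility: w0Rw0, w0Rw1, w1Rw1
Branch closes: p and ~p both at w1.
Every branch closes (one shown): valid in T, hence also in S4, S5 (every theorem of T is a theorem of S4 and S5).
K-tableau for the negation ~(([]<>~p -> <>~p) | <>~p):
1. ~(([]<>~p -> <>~p) | <>~p), w0
2. ~([]<>~p -> <>~p), w0
3. ~<>~p, w0
4. []<>~p, w0
Complete open branch: countermodel on a K-frame, so not valid in K.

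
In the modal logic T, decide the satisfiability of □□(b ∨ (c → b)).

Satisfiable

1. □□(b ∨ (c → b)), u
2. □(b ∨ (c → b)), u
3. b ∨ (c → b), u
4. c → b, u
5. b, u
Accessibility: uRu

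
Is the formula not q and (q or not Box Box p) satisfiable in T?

Yes, satisfiable

1. not q and (q or not Box Box p), 0
2. not q, 0
3. q or not Box Box p, 0
4. not Box Box p, 0
5. not Box p, 1
6. not p, 2
Accessibility: 0R0, 0R1, 1R1, 1R2, 2R2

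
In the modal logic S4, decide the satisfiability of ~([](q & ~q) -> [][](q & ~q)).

No, unsatisfiable

1. ~([](q & ~q) -> [][](q & ~q)), w0
2. [](q & ~q), w0
3. ~[][](q & ~q), w0
4. q & ~q, w0
5. q, w0
6. ~q, w0
Accessibility: w0Rw0
Branch closes: q and ~q both at w0.
All branches of the tableau close; one closing branch shown above.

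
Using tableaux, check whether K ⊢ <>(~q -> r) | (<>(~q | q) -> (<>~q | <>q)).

Tableau for the negation ~(<>(~q -> r) | (<>(~q | q) -> (<>~q | <>q))):
1. ~(<>(~q -> r) | (<>(~q | q) -> (<>~q | <>q))), u
2. ~<>(~q -> r), u   [~|-rule on 1]
3. ~(<>(~q | q) -> (<>~q | <>q)), u   [~|-rule on 1]
4. <>(~q | q), u   [~->-rule on 3]
5. ~(<>~q | <>q), u   [~->-rule on 3]
6. ~<>~q, u   [~|-rule on 5]
7. ~<>q, u   [~|-rule on 5]
8. ~q | q, v   [<>-rule on 4: fresh world v, uRv]
9. ~(~q -> r), v   [~<>-rule on 2 via uRv]
10. ~q, v   [~->-rule on 9]
11. ~r, v   [~->-rule on 9]
12. q, v   [~<>-rule on 6 via uRv]
Accessibility: uRv
Branch closes: q and ~q both at v.
Every branch of the negation's tableau closes; the branch above is one of them.

Yes, valid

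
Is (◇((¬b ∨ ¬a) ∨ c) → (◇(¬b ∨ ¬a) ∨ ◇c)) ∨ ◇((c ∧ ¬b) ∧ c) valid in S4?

Tableau for the negation ¬((◇((¬b ∨ ¬a) ∨ c) → (◇(¬b ∨ ¬a) ∨ ◇c)) ∨ ◇((c ∧ ¬b) ∧ c)):
1. ¬((◇((¬b ∨ ¬a) ∨ c) → (◇(¬b ∨ ¬a) ∨ ◇c)) ∨ ◇((c ∧ ¬b) ∧ c)), w0
2. ¬(◇((¬b ∨ ¬a) ∨ c) → (◇(¬b ∨ ¬a) ∨ ◇c)), w0
3. ¬◇((c ∧ ¬b) ∧ c), w0
4. ◇((¬b ∨ ¬a) ∨ c), w0
5. ¬(◇(¬b ∨ ¬a) ∨ ◇c), w0
6. ¬◇(¬b ∨ ¬a), w0
7. ¬◇c, w0
8. ¬((c ∧ ¬b) ∧ c), w0
9. ¬(¬b ∨ ¬a), w0
10. b, w0
11. a, w0
12. ¬c, w0
13. ¬(c ∧ ¬b), w0
14. (¬b ∨ ¬a) ∨ c, w1
15. ¬((c ∧ ¬b) ∧ c), w1
16. ¬(¬b ∨ ¬a), w1
17. b, w1
18. a, w1
19. ¬c, w1
20. ¬b ∨ ¬a, w1
21. ¬a, w1
Accessibility: w0Rw0, w0Rw1, w1Rw1
Branch closes: a and ¬a both at w1.
All branches of the negation close; one closing branch shown above.

Valid in S4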